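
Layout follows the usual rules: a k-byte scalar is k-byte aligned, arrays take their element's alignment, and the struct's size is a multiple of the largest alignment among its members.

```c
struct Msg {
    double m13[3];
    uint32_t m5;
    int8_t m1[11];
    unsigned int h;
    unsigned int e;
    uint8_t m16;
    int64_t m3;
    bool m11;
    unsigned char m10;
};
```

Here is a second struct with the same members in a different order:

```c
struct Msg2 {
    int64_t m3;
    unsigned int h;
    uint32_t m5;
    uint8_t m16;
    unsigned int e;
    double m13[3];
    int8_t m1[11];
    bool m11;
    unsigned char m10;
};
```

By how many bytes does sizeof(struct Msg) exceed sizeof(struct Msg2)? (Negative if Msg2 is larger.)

8

0..24  m13  (24B, 8-aligned)
24..28  m5  (4B, 4-aligned)
28..39  m1  (11B, 1-aligned)
39..40  -- padding (1B)
40..44  h  (4B, 4-aligned)
44..48  e  (4B, 4-aligned)
48..49  m16  (1B, 1-aligned)
49..56  -- padding (7B)
56..64  m3  (8B, 8-aligned)
64..65  m11  (1B, 1-aligned)
65..66  m10  (1B, 1-aligned)
66..72  -- tail padding (6B)
sizeof = 72, alignof = 8
— Msg2 —
0..8  m3  (8B, 8-aligned)
8..12  h  (4B, 4-aligned)
12..16  m5  (4B, 4-aligned)
16..17  m16  (1B, 1-aligned)
17..20  -- padding (3B)
20..24  e  (4B, 4-aligned)
24..48  m13  (24B, 8-aligned)
48..59  m1  (11B, 1-aligned)
59..60  m11  (1B, 1-aligned)
60..61  m10  (1B, 1-aligned)
61..64  -- tail padding (3B)
sizeof = 64, alignof = 8
72 − 64 = 8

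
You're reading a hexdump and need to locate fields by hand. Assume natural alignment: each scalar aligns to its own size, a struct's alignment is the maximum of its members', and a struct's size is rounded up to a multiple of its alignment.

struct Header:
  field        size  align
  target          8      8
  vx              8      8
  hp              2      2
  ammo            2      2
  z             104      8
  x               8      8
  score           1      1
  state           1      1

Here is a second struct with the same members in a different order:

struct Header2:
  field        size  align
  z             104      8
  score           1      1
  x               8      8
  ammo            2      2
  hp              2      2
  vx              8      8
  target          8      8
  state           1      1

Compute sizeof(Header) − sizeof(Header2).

target at 0 (size 8, align 8) → ends 8
vx at 8 (size 8, align 8) → ends 16
hp at 16 (size 2, align 2) → ends 18
ammo at 18 (size 2, align 2) → ends 20
pad 4 to align 8 for z
z at 24 (size 104, align 8) → ends 128
x at 128 (size 8, align 8) → ends 136
score at 136 (size 1, align 1) → ends 137
state at 137 (size 1, align 1) → ends 138
tail pad 6 to reach multiple of 8
total 144 bytes, alignment 8
— Header2 —
z at 0 (size 104, align 8) → ends 104
score at 104 (size 1, align 1) → ends 105
pad 7 to align 8 for x
x at 112 (size 8, align 8) → ends 120
ammo at 120 (size 2, align 2) → ends 122
hp at 122 (size 2, align 2) → ends 124
pad 4 to align 8 for vx
vx at 128 (size 8, align 8) → ends 136
target at 136 (size 8, align 8) → ends 144
state at 144 (size 1, align 1) → ends 145
tail pad 7 to reach multiple of 8
total 152 bytes, alignment 8
144 − 152 = -8

-8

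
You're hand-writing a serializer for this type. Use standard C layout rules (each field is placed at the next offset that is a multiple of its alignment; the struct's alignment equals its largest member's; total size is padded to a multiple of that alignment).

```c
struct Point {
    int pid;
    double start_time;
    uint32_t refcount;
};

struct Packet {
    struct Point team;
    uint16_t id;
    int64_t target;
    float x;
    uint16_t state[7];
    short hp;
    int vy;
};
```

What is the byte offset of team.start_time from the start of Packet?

Point: 0..4  pid  (4B, 4-aligned); 4..8  -- padding (4B); 8..16  start_time  (8B, 8-aligned); 16..20  refcount  (4B, 4-aligned); 20..24  -- tail padding (4B); sizeof = 24, alignof = 8
0..24  team  (24B, 8-aligned)
within Point: start_time at 8
0 + 8 = 8

8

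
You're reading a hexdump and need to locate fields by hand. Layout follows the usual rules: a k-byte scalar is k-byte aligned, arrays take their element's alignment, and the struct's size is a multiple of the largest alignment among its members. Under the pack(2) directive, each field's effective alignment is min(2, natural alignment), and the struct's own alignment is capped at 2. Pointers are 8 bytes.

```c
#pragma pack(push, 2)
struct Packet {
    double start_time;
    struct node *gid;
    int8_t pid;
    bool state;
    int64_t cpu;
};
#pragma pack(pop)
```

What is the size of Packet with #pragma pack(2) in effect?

26

@0: start_time [8B, align 2] → 8
@8: gid [8B, align 2] → 16
@16: pid [1B, align 1] → 17
@17: state [1B, align 1] → 18
@18: cpu [8B, align 2] → 26
size 26, align 2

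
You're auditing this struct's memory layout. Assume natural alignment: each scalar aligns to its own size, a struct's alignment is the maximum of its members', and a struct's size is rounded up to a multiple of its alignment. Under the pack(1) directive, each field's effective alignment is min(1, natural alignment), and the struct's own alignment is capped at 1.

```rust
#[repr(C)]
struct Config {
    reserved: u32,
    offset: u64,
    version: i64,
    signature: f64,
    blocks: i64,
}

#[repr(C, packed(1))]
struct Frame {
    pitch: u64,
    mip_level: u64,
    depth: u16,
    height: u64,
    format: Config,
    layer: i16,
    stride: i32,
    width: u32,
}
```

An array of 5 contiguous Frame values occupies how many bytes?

Config: @0: reserved [4B, align 4] → 4; +4 pad (align 8); @8: offset [8B, align 8] → 16; @16: version [8B, align 8] → 24; @24: signature [8B, align 8] → 32; @32: blocks [8B, align 8] → 40; size 40, align 8
@0: pitch [8B, align 1] → 8
@8: mip_level [8B, align 1] → 16
@16: depth [2B, align 1] → 18
@18: height [8B, align 1] → 26
@26: format [40B, align 1] → 66
@66: layer [2B, align 1] → 68
@68: stride [4B, align 1] → 72
@72: width [4B, align 1] → 76
size 76, align 1
array of 5: 5 × 76 = 380

380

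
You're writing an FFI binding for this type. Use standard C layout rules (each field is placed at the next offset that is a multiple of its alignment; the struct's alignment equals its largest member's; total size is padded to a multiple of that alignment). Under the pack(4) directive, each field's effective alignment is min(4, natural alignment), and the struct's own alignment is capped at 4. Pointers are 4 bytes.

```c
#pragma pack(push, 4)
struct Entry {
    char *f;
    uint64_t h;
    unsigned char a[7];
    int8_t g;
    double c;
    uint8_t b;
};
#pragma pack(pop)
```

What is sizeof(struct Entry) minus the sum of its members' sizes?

3

f at 0 (size 4, align 4) → ends 4
h at 4 (size 8, align 4) → ends 12
a at 12 (size 7, align 1) → ends 19
g at 19 (size 1, align 1) → ends 20
c at 20 (size 8, align 4) → ends 28
b at 28 (size 1, align 1) → ends 29
tail pad 3 to reach multiple of 4
total 32 bytes, alignment 4
data bytes 29, size 32 → padding 3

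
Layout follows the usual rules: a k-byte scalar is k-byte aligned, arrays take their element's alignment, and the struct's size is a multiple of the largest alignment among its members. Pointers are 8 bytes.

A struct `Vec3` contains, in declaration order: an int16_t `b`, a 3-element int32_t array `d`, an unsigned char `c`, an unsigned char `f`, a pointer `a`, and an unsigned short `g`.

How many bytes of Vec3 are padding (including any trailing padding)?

@0: b [2B, align 2] → 2
+2 pad (align 4)
@4: d [12B, align 4] → 16
@16: c [1B, align 1] → 17
@17: f [1B, align 1] → 18
+6 pad (align 8)
@24: a [8B, align 8] → 32
@32: g [2B, align 2] → 34
+6 tail pad (align 8)
size 40, align 8
data bytes 26, size 40 → padding 14

14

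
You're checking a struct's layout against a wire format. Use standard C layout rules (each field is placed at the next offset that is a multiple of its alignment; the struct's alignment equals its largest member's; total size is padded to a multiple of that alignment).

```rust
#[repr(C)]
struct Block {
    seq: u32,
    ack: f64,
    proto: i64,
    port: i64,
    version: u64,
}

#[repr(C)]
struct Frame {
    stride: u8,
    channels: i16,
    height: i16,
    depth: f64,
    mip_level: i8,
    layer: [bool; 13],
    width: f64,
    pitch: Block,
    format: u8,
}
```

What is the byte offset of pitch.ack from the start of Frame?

48

Block: seq at 0 (size 4, align 4) → ends 4; pad 4 to align 8 for ack; ack at 8 (size 8, align 8) → ends 16; proto at 16 (size 8, align 8) → ends 24; port at 24 (size 8, align 8) → ends 32; version at 32 (size 8, align 8) → ends 40; total 40 bytes, alignment 8
stride at 0 (size 1, align 1) → ends 1
pad 1 to align 2 for channels
channels at 2 (size 2, align 2) → ends 4
height at 4 (size 2, align 2) → ends 6
pad 2 to align 8 for depth
depth at 8 (size 8, align 8) → ends 16
mip_level at 16 (size 1, align 1) → ends 17
layer at 17 (size 13, align 1) → ends 30
pad 2 to align 8 for width
width at 32 (size 8, align 8) → ends 40
pitch at 40 (size 40, align 8) → ends 80
within Block: ack at 8
40 + 8 = 48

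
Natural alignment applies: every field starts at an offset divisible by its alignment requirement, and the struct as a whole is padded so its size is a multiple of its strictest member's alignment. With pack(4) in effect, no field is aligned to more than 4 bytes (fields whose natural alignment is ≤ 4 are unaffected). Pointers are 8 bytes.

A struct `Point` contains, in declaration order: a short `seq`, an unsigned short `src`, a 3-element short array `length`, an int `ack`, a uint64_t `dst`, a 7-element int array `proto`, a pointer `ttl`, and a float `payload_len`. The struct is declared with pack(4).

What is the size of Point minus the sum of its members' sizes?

@0: seq [2B, align 2] → 2
@2: src [2B, align 2] → 4
@4: length [6B, align 2] → 10
+2 pad (align 4)
@12: ack [4B, align 4] → 16
@16: dst [8B, align 4] → 24
@24: proto [28B, align 4] → 52
@52: ttl [8B, align 4] → 60
@60: payload_len [4B, align 4] → 64
size 64, align 4
data bytes 62, size 64 → padding 2

2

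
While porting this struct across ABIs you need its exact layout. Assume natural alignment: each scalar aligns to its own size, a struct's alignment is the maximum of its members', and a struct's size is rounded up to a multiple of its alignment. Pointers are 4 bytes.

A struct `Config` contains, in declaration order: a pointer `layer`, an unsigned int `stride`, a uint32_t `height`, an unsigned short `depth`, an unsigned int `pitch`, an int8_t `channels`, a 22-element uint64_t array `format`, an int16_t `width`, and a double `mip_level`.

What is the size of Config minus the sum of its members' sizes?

11

@0: layer [4B, align 4] → 4
@4: stride [4B, align 4] → 8
@8: height [4B, align 4] → 12
@12: depth [2B, align 2] → 14
+2 pad (align 4)
@16: pitch [4B, align 4] → 20
@20: channels [1B, align 1] → 21
+3 pad (align 8)
@24: format [176B, align 8] → 200
@200: width [2B, align 2] → 202
+6 pad (align 8)
@208: mip_level [8B, align 8] → 216
size 216, align 8
data bytes 205, size 216 → padding 11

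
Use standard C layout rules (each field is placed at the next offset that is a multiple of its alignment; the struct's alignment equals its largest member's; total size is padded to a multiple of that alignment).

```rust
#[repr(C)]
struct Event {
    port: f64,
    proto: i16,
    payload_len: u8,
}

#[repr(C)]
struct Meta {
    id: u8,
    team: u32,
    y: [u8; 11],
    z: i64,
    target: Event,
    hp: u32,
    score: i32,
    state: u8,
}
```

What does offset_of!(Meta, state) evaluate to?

56

Event: port at 0 (size 8, align 8) → ends 8; proto at 8 (size 2, align 2) → ends 10; payload_len at 10 (size 1, align 1) → ends 11; tail pad 5 to reach multiple of 8; total 16 bytes, alignment 8
id at 0 (size 1, align 1) → ends 1
pad 3 to align 4 for team
team at 4 (size 4, align 4) → ends 8
y at 8 (size 11, align 1) → ends 19
pad 5 to align 8 for z
z at 24 (size 8, align 8) → ends 32
target at 32 (size 16, align 8) → ends 48
hp at 48 (size 4, align 4) → ends 52
score at 52 (size 4, align 4) → ends 56
state at 56 (size 1, align 1) → ends 57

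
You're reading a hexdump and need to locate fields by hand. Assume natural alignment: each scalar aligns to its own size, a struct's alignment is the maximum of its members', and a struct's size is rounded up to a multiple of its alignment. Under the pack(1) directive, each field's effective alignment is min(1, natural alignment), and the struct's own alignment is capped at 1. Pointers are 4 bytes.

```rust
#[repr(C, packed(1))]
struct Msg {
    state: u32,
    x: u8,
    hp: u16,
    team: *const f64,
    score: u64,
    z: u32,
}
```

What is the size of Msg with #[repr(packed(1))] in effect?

0..4  state  (4B, 1-aligned)
4..5  x  (1B, 1-aligned)
5..7  hp  (2B, 1-aligned)
7..11  team  (4B, 1-aligned)
11..19  score  (8B, 1-aligned)
19..23  z  (4B, 1-aligned)
sizeof = 23, alignof = 1

23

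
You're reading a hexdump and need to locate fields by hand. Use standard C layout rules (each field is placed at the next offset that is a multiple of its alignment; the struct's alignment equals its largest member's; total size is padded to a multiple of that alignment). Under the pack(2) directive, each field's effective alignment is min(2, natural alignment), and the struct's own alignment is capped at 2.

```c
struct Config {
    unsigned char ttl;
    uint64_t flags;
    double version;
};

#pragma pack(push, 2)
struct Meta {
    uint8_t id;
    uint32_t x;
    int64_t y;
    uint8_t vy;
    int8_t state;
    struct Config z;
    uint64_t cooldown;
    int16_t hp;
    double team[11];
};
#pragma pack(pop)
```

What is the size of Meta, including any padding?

138

Config: 0..1  ttl  (1B, 1-aligned); 1..8  -- padding (7B); 8..16  flags  (8B, 8-aligned); 16..24  version  (8B, 8-aligned); sizeof = 24, alignof = 8
0..1  id  (1B, 1-aligned)
1..2  -- padding (1B)
2..6  x  (4B, 2-aligned)
6..14  y  (8B, 2-aligned)
14..15  vy  (1B, 1-aligned)
15..16  state  (1B, 1-aligned)
16..40  z  (24B, 2-aligned)
40..48  cooldown  (8B, 2-aligned)
48..50  hp  (2B, 2-aligned)
50..138  team  (88B, 2-aligned)
sizeof = 138, alignof = 2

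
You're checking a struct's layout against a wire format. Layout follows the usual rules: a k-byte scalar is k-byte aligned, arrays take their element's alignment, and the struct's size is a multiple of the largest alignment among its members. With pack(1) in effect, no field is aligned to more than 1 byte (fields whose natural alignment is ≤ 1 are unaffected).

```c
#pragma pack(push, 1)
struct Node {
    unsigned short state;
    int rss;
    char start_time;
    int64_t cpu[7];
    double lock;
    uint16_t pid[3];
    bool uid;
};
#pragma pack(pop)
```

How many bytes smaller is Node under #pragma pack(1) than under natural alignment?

natural layout:
  0..2  state  (2B, 2-aligned)
  2..4  -- padding (2B)
  4..8  rss  (4B, 4-aligned)
  8..9  start_time  (1B, 1-aligned)
  9..16  -- padding (7B)
  16..72  cpu  (56B, 8-aligned)
  72..80  lock  (8B, 8-aligned)
  80..86  pid  (6B, 2-aligned)
  86..87  uid  (1B, 1-aligned)
  87..88  -- tail padding (1B)
  sizeof = 88, alignof = 8
packed(1) layout:
  0..2  state  (2B, 1-aligned)
  2..6  rss  (4B, 1-aligned)
  6..7  start_time  (1B, 1-aligned)
  7..63  cpu  (56B, 1-aligned)
  63..71  lock  (8B, 1-aligned)
  71..77  pid  (6B, 1-aligned)
  77..78  uid  (1B, 1-aligned)
  sizeof = 78, alignof = 1
88 − 78 = 10

10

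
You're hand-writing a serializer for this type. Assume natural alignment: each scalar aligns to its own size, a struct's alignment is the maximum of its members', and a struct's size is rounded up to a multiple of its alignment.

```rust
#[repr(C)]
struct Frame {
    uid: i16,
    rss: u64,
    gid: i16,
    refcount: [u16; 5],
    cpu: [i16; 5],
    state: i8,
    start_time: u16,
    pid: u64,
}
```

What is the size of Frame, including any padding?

56 bytes

uid at 0 (size 2, align 2) → ends 2
pad 6 to align 8 for rss
rss at 8 (size 8, align 8) → ends 16
gid at 16 (size 2, align 2) → ends 18
refcount at 18 (size 10, align 2) → ends 28
cpu at 28 (size 10, align 2) → ends 38
state at 38 (size 1, align 1) → ends 39
pad 1 to align 2 for start_time
start_time at 40 (size 2, align 2) → ends 42
pad 6 to align 8 for pid
pid at 48 (size 8, align 8) → ends 56
total 56 bytes, alignment 8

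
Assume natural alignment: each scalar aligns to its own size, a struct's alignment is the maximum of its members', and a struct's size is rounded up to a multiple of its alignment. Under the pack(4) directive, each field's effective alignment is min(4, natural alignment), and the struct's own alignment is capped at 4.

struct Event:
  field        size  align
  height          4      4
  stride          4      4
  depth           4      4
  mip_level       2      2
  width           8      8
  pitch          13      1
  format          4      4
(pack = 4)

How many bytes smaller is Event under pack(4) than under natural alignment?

natural layout:
  0..4  height  (4B, 4-aligned)
  4..8  stride  (4B, 4-aligned)
  8..12  depth  (4B, 4-aligned)
  12..14  mip_level  (2B, 2-aligned)
  14..16  -- padding (2B)
  16..24  width  (8B, 8-aligned)
  24..37  pitch  (13B, 1-aligned)
  37..40  -- padding (3B)
  40..44  format  (4B, 4-aligned)
  44..48  -- tail padding (4B)
  sizeof = 48, alignof = 8
packed(4) layout:
  0..4  height  (4B, 4-aligned)
  4..8  stride  (4B, 4-aligned)
  8..12  depth  (4B, 4-aligned)
  12..14  mip_level  (2B, 2-aligned)
  14..16  -- padding (2B)
  16..24  width  (8B, 4-aligned)
  24..37  pitch  (13B, 1-aligned)
  37..40  -- padding (3B)
  40..44  format  (4B, 4-aligned)
  sizeof = 44, alignof = 4
48 − 44 = 4

4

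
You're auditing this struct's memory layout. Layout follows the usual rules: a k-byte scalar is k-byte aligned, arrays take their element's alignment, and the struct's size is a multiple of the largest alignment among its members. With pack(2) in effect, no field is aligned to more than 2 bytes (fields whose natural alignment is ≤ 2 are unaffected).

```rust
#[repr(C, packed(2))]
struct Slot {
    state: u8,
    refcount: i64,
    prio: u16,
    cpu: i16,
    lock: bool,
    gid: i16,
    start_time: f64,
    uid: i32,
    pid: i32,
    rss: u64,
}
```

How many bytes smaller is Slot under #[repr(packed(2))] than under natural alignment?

natural layout:
  @0: state [1B, align 1] → 1
  +7 pad (align 8)
  @8: refcount [8B, align 8] → 16
  @16: prio [2B, align 2] → 18
  @18: cpu [2B, align 2] → 20
  @20: lock [1B, align 1] → 21
  +1 pad (align 2)
  @22: gid [2B, align 2] → 24
  @24: start_time [8B, align 8] → 32
  @32: uid [4B, align 4] → 36
  @36: pid [4B, align 4] → 40
  @40: rss [8B, align 8] → 48
  size 48, align 8
packed(2) layout:
  @0: state [1B, align 1] → 1
  +1 pad (align 2)
  @2: refcount [8B, align 2] → 10
  @10: prio [2B, align 2] → 12
  @12: cpu [2B, align 2] → 14
  @14: lock [1B, align 1] → 15
  +1 pad (align 2)
  @16: gid [2B, align 2] → 18
  @18: start_time [8B, align 2] → 26
  @26: uid [4B, align 2] → 30
  @30: pid [4B, align 2] → 34
  @34: rss [8B, align 2] → 42
  size 42, align 2
48 − 42 = 6

6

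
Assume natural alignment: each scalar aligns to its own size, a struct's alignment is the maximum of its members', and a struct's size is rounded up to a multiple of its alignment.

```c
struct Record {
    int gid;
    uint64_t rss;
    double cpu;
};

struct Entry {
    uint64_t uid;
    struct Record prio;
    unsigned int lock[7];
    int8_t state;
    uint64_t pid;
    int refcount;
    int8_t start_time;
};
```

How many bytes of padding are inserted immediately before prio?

Record: 0..4  gid  (4B, 4-aligned); 4..8  -- padding (4B); 8..16  rss  (8B, 8-aligned); 16..24  cpu  (8B, 8-aligned); sizeof = 24, alignof = 8
0..8  uid  (8B, 8-aligned)
8..32  prio  (24B, 8-aligned)

0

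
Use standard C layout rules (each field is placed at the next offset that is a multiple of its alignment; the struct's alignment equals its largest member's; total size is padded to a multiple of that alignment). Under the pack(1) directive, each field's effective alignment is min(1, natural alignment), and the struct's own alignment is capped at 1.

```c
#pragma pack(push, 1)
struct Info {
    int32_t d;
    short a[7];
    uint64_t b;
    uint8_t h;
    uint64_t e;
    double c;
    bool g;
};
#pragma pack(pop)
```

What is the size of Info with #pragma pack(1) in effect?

@0: d [4B, align 1] → 4
@4: a [14B, align 1] → 18
@18: b [8B, align 1] → 26
@26: h [1B, align 1] → 27
@27: e [8B, align 1] → 35
@35: c [8B, align 1] → 43
@43: g [1B, align 1] → 44
size 44, align 1

44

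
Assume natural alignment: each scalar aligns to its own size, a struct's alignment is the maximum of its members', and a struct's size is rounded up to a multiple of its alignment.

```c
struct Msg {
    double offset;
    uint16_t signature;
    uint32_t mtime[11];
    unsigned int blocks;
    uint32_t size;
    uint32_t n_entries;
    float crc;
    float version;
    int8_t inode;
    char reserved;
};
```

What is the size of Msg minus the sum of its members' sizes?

4

offset at 0 (size 8, align 8) → ends 8
signature at 8 (size 2, align 2) → ends 10
pad 2 to align 4 for mtime
mtime at 12 (size 44, align 4) → ends 56
blocks at 56 (size 4, align 4) → ends 60
size at 60 (size 4, align 4) → ends 64
n_entries at 64 (size 4, align 4) → ends 68
crc at 68 (size 4, align 4) → ends 72
version at 72 (size 4, align 4) → ends 76
inode at 76 (size 1, align 1) → ends 77
reserved at 77 (size 1, align 1) → ends 78
tail pad 2 to reach multiple of 8
total 80 bytes, alignment 8
data bytes 76, size 80 → padding 4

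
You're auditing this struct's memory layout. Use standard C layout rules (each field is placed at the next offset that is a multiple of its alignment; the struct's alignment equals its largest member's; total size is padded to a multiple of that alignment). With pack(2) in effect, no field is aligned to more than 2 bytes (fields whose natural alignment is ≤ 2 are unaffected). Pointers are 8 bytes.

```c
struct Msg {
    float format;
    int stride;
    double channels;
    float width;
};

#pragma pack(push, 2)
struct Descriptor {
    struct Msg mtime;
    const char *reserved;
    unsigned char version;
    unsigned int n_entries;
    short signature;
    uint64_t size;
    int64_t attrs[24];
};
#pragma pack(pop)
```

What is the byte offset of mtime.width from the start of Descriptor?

16

Msg: 0..4  format  (4B, 4-aligned); 4..8  stride  (4B, 4-aligned); 8..16  channels  (8B, 8-aligned); 16..20  width  (4B, 4-aligned); 20..24  -- tail padding (4B); sizeof = 24, alignof = 8
0..24  mtime  (24B, 2-aligned)
within Msg: width at 16
0 + 16 = 16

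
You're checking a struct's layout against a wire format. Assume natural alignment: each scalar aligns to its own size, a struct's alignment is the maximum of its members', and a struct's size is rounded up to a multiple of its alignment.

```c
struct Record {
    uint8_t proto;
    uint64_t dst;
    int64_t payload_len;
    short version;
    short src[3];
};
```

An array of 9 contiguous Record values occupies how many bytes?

288

proto at 0 (size 1, align 1) → ends 1
pad 7 to align 8 for dst
dst at 8 (size 8, align 8) → ends 16
payload_len at 16 (size 8, align 8) → ends 24
version at 24 (size 2, align 2) → ends 26
src at 26 (size 6, align 2) → ends 32
total 32 bytes, alignment 8
array of 9: 9 × 32 = 288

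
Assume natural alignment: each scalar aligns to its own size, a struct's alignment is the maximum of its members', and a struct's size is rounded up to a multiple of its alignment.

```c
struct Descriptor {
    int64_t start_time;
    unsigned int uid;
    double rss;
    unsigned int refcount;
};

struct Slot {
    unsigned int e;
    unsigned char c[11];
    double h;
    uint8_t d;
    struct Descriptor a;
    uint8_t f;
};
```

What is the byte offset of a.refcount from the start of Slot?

Descriptor: start_time at 0 (size 8, align 8) → ends 8; uid at 8 (size 4, align 4) → ends 12; pad 4 to align 8 for rss; rss at 16 (size 8, align 8) → ends 24; refcount at 24 (size 4, align 4) → ends 28; tail pad 4 to reach multiple of 8; total 32 bytes, alignment 8
e at 0 (size 4, align 4) → ends 4
c at 4 (size 11, align 1) → ends 15
pad 1 to align 8 for h
h at 16 (size 8, align 8) → ends 24
d at 24 (size 1, align 1) → ends 25
pad 7 to align 8 for a
a at 32 (size 32, align 8) → ends 64
within Descriptor: refcount at 24
32 + 24 = 56

56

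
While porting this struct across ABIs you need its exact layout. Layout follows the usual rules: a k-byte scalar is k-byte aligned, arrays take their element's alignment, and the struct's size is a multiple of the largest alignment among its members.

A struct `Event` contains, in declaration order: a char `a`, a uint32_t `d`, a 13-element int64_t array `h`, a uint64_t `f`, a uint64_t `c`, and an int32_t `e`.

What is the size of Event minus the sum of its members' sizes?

0..1  a  (1B, 1-aligned)
1..4  -- padding (3B)
4..8  d  (4B, 4-aligned)
8..112  h  (104B, 8-aligned)
112..120  f  (8B, 8-aligned)
120..128  c  (8B, 8-aligned)
128..132  e  (4B, 4-aligned)
132..136  -- tail padding (4B)
sizeof = 136, alignof = 8
data bytes 129, size 136 → padding 7

7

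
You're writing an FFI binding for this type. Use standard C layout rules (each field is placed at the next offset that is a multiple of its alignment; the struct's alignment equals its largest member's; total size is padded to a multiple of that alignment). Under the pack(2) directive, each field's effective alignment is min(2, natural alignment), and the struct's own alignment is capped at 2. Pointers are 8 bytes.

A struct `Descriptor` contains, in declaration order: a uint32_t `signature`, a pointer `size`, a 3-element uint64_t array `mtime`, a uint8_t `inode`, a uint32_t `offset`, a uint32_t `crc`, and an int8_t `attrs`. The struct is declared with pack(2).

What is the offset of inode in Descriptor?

36

0..4  signature  (4B, 2-aligned)
4..12  size  (8B, 2-aligned)
12..36  mtime  (24B, 2-aligned)
36..37  inode  (1B, 1-aligned)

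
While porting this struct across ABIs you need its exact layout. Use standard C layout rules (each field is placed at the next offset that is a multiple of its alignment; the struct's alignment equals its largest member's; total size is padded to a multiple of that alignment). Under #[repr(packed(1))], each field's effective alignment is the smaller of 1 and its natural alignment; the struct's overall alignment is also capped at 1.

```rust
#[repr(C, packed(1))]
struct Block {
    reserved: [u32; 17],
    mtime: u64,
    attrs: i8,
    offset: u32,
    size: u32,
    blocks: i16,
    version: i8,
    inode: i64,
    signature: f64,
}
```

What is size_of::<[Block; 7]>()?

@0: reserved [68B, align 1] → 68
@68: mtime [8B, align 1] → 76
@76: attrs [1B, align 1] → 77
@77: offset [4B, align 1] → 81
@81: size [4B, align 1] → 85
@85: blocks [2B, align 1] → 87
@87: version [1B, align 1] → 88
@88: inode [8B, align 1] → 96
@96: signature [8B, align 1] → 104
size 104, align 1
array of 7: 7 × 104 = 728

728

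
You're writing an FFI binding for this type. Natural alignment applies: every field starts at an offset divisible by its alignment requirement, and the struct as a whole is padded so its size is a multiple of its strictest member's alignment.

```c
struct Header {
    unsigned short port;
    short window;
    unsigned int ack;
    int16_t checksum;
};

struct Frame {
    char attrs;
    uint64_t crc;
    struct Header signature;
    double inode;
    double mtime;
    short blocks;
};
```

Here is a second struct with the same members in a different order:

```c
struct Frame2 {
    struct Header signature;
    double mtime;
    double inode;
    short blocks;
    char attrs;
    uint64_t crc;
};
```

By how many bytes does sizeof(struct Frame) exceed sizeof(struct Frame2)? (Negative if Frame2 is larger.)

8

Header: @0: port [2B, align 2] → 2; @2: window [2B, align 2] → 4; @4: ack [4B, align 4] → 8; @8: checksum [2B, align 2] → 10; +2 tail pad (align 4); size 12, align 4
@0: attrs [1B, align 1] → 1
+7 pad (align 8)
@8: crc [8B, align 8] → 16
@16: signature [12B, align 4] → 28
+4 pad (align 8)
@32: inode [8B, align 8] → 40
@40: mtime [8B, align 8] → 48
@48: blocks [2B, align 2] → 50
+6 tail pad (align 8)
size 56, align 8
— Frame2 —
@0: signature [12B, align 4] → 12
+4 pad (align 8)
@16: mtime [8B, align 8] → 24
@24: inode [8B, align 8] → 32
@32: blocks [2B, align 2] → 34
@34: attrs [1B, align 1] → 35
+5 pad (align 8)
@40: crc [8B, align 8] → 48
size 48, align 8
56 − 48 = 8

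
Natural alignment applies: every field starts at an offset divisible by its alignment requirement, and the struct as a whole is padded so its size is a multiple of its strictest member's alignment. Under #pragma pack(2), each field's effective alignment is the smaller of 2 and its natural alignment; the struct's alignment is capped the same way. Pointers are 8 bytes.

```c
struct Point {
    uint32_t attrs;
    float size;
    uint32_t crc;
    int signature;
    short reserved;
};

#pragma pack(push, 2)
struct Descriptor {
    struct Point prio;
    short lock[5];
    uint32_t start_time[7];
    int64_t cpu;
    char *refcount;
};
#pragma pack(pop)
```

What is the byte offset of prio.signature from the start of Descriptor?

Point: attrs at 0 (size 4, align 4) → ends 4; size at 4 (size 4, align 4) → ends 8; crc at 8 (size 4, align 4) → ends 12; signature at 12 (size 4, align 4) → ends 16; reserved at 16 (size 2, align 2) → ends 18; tail pad 2 to reach multiple of 4; total 20 bytes, alignment 4
prio at 0 (size 20, align 2) → ends 20
within Point: signature at 12
0 + 12 = 12

12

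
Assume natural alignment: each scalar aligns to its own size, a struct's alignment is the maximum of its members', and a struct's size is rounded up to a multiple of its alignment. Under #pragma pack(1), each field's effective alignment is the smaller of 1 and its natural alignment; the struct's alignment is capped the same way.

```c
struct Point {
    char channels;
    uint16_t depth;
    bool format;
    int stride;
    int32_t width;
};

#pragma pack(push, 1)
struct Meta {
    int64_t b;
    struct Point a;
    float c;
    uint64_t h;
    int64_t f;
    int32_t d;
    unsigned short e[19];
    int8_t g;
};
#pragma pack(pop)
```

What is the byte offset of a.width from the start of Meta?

20

Point: 0..1  channels  (1B, 1-aligned); 1..2  -- padding (1B); 2..4  depth  (2B, 2-aligned); 4..5  format  (1B, 1-aligned); 5..8  -- padding (3B); 8..12  stride  (4B, 4-aligned); 12..16  width  (4B, 4-aligned); sizeof = 16, alignof = 4
0..8  b  (8B, 1-aligned)
8..24  a  (16B, 1-aligned)
within Point: width at 12
8 + 12 = 20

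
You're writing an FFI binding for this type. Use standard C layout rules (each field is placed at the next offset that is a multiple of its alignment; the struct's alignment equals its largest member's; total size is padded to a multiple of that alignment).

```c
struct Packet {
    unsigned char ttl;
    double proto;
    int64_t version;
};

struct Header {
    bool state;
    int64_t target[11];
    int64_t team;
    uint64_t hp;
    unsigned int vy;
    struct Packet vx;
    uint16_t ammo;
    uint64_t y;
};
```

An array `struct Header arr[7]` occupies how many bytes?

Packet: @0: ttl [1B, align 1] → 1; +7 pad (align 8); @8: proto [8B, align 8] → 16; @16: version [8B, align 8] → 24; size 24, align 8
@0: state [1B, align 1] → 1
+7 pad (align 8)
@8: target [88B, align 8] → 96
@96: team [8B, align 8] → 104
@104: hp [8B, align 8] → 112
@112: vy [4B, align 4] → 116
+4 pad (align 8)
@120: vx [24B, align 8] → 144
@144: ammo [2B, align 2] → 146
+6 pad (align 8)
@152: y [8B, align 8] → 160
size 160, align 8
array of 7: 7 × 160 = 1120

1120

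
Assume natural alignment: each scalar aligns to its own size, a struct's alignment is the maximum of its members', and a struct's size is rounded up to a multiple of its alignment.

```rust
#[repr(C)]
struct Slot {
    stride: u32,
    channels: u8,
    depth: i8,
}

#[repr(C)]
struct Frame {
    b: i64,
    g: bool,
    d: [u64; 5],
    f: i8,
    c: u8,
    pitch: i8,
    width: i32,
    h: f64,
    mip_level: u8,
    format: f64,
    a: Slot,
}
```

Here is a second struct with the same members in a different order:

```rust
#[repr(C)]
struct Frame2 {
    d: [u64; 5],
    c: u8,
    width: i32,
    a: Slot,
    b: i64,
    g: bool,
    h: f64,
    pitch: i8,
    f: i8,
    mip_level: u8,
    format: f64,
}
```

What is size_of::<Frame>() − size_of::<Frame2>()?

0

Slot: @0: stride [4B, align 4] → 4; @4: channels [1B, align 1] → 5; @5: depth [1B, align 1] → 6; +2 tail pad (align 4); size 8, align 4
@0: b [8B, align 8] → 8
@8: g [1B, align 1] → 9
+7 pad (align 8)
@16: d [40B, align 8] → 56
@56: f [1B, align 1] → 57
@57: c [1B, align 1] → 58
@58: pitch [1B, align 1] → 59
+1 pad (align 4)
@60: width [4B, align 4] → 64
@64: h [8B, align 8] → 72
@72: mip_level [1B, align 1] → 73
+7 pad (align 8)
@80: format [8B, align 8] → 88
@88: a [8B, align 4] → 96
size 96, align 8
— Frame2 —
@0: d [40B, align 8] → 40
@40: c [1B, align 1] → 41
+3 pad (align 4)
@44: width [4B, align 4] → 48
@48: a [8B, align 4] → 56
@56: b [8B, align 8] → 64
@64: g [1B, align 1] → 65
+7 pad (align 8)
@72: h [8B, align 8] → 80
@80: pitch [1B, align 1] → 81
@81: f [1B, align 1] → 82
@82: mip_level [1B, align 1] → 83
+5 pad (align 8)
@88: format [8B, align 8] → 96
size 96, align 8
96 − 96 = 0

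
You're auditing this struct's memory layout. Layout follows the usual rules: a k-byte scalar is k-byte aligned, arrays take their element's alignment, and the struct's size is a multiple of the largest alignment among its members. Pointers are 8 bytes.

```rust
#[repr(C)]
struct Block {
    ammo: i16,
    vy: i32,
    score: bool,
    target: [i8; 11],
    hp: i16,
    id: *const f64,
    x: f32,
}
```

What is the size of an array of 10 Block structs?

ammo at 0 (size 2, align 2) → ends 2
pad 2 to align 4 for vy
vy at 4 (size 4, align 4) → ends 8
score at 8 (size 1, align 1) → ends 9
target at 9 (size 11, align 1) → ends 20
hp at 20 (size 2, align 2) → ends 22
pad 2 to align 8 for id
id at 24 (size 8, align 8) → ends 32
x at 32 (size 4, align 4) → ends 36
tail pad 4 to reach multiple of 8
total 40 bytes, alignment 8
array of 10: 10 × 40 = 400

400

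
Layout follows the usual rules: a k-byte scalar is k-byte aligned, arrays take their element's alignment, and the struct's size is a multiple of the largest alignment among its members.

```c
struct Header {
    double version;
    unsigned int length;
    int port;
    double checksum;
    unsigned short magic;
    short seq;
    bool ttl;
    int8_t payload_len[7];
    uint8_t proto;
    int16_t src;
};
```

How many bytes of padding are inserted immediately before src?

1

@0: version [8B, align 8] → 8
@8: length [4B, align 4] → 12
@12: port [4B, align 4] → 16
@16: checksum [8B, align 8] → 24
@24: magic [2B, align 2] → 26
@26: seq [2B, align 2] → 28
@28: ttl [1B, align 1] → 29
@29: payload_len [7B, align 1] → 36
@36: proto [1B, align 1] → 37
+1 pad (align 2)
@38: src [2B, align 2] → 40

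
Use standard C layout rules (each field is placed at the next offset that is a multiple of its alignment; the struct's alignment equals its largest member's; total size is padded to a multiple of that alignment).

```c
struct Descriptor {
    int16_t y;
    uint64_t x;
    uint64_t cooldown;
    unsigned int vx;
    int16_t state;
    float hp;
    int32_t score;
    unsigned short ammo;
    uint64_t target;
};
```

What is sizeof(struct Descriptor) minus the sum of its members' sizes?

y at 0 (size 2, align 2) → ends 2
pad 6 to align 8 for x
x at 8 (size 8, align 8) → ends 16
cooldown at 16 (size 8, align 8) → ends 24
vx at 24 (size 4, align 4) → ends 28
state at 28 (size 2, align 2) → ends 30
pad 2 to align 4 for hp
hp at 32 (size 4, align 4) → ends 36
score at 36 (size 4, align 4) → ends 40
ammo at 40 (size 2, align 2) → ends 42
pad 6 to align 8 for target
target at 48 (size 8, align 8) → ends 56
total 56 bytes, alignment 8
data bytes 42, size 56 → padding 14

14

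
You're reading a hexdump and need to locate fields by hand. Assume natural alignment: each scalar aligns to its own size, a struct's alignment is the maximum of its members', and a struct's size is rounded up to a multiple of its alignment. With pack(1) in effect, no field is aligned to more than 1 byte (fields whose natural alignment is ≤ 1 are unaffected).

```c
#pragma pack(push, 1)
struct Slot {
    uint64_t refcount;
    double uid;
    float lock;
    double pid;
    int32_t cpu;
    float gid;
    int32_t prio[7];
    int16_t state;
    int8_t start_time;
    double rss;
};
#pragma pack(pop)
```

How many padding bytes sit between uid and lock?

0

refcount at 0 (size 8, align 1) → ends 8
uid at 8 (size 8, align 1) → ends 16
lock at 16 (size 4, align 1) → ends 20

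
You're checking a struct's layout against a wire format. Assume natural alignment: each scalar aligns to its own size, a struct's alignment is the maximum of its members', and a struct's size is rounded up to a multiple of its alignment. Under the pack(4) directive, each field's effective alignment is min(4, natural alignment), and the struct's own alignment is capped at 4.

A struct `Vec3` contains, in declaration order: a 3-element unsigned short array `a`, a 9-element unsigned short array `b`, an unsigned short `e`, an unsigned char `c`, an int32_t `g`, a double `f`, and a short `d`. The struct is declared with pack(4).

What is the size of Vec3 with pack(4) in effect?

@0: a [6B, align 2] → 6
@6: b [18B, align 2] → 24
@24: e [2B, align 2] → 26
@26: c [1B, align 1] → 27
+1 pad (align 4)
@28: g [4B, align 4] → 32
@32: f [8B, align 4] → 40
@40: d [2B, align 2] → 42
+2 tail pad (align 4)
size 44, align 4

44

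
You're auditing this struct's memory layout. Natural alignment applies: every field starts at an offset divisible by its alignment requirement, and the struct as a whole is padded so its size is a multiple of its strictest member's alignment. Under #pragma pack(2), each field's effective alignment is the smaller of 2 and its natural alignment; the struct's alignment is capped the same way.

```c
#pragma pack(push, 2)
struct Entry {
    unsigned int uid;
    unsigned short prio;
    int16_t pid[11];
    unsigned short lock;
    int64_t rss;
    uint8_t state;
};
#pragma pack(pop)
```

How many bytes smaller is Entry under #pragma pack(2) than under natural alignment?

8

natural layout:
  uid at 0 (size 4, align 4) → ends 4
  prio at 4 (size 2, align 2) → ends 6
  pid at 6 (size 22, align 2) → ends 28
  lock at 28 (size 2, align 2) → ends 30
  pad 2 to align 8 for rss
  rss at 32 (size 8, align 8) → ends 40
  state at 40 (size 1, align 1) → ends 41
  tail pad 7 to reach multiple of 8
  total 48 bytes, alignment 8
packed(2) layout:
  uid at 0 (size 4, align 2) → ends 4
  prio at 4 (size 2, align 2) → ends 6
  pid at 6 (size 22, align 2) → ends 28
  lock at 28 (size 2, align 2) → ends 30
  rss at 30 (size 8, align 2) → ends 38
  state at 38 (size 1, align 1) → ends 39
  tail pad 1 to reach multiple of 2
  total 40 bytes, alignment 2
48 − 40 = 8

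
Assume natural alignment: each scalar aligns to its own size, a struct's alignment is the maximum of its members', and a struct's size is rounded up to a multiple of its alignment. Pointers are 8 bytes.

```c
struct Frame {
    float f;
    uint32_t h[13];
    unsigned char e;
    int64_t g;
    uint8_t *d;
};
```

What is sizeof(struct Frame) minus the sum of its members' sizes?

7

@0: f [4B, align 4] → 4
@4: h [52B, align 4] → 56
@56: e [1B, align 1] → 57
+7 pad (align 8)
@64: g [8B, align 8] → 72
@72: d [8B, align 8] → 80
size 80, align 8
data bytes 73, size 80 → padding 7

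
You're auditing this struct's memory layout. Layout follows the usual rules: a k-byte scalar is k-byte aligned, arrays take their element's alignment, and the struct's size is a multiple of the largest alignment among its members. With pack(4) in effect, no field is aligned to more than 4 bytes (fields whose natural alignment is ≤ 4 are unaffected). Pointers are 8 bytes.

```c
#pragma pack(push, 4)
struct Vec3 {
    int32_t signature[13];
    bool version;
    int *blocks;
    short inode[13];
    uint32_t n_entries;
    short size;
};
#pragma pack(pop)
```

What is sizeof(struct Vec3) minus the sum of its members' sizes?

signature at 0 (size 52, align 4) → ends 52
version at 52 (size 1, align 1) → ends 53
pad 3 to align 4 for blocks
blocks at 56 (size 8, align 4) → ends 64
inode at 64 (size 26, align 2) → ends 90
pad 2 to align 4 for n_entries
n_entries at 92 (size 4, align 4) → ends 96
size at 96 (size 2, align 2) → ends 98
tail pad 2 to reach multiple of 4
total 100 bytes, alignment 4
data bytes 93, size 100 → padding 7

7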